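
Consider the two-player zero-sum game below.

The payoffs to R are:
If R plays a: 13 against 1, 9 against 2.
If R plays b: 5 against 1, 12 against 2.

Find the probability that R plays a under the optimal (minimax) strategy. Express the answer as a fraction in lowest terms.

Row minima are 9 and 5, so R's maximin is 9; column maxima are 13 and 12, so C's minimax is 12. These differ, so the equilibrium is in mixed strategies.
Let R play a with probability p. C is indifferent when 13p + 5(1−p) = 9p + 12(1−p), giving p = 7/11.

7/11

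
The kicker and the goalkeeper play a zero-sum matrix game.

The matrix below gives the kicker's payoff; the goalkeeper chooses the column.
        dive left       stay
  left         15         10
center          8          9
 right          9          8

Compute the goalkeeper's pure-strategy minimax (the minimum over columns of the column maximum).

10

The worst case (largest entry) in each column is dive left: 15, stay: 10.
The best (smallest) of these is 10.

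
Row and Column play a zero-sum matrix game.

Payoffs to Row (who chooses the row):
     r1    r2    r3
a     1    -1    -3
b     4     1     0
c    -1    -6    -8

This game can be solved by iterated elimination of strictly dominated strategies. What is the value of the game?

Row a is strictly dominated by row b (4>1, 1>-1, 0>-3); eliminate a.
Row c is strictly dominated by row b (4>-1, 1>-6, 0>-8); eliminate c.
Column r2 is strictly dominated by r3 for Column (0<1); eliminate r2.
Column r1 is strictly dominated by r3 for Column (0<4); eliminate r1.
Only (b, r3) remains, with payoff 0.

0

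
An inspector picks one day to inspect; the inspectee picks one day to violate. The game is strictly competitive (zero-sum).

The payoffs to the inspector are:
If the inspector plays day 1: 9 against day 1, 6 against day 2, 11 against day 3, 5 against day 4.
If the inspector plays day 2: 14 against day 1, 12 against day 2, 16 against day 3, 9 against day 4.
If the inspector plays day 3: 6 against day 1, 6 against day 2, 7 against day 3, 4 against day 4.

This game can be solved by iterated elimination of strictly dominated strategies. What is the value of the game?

Column day 3 is strictly dominated by day 1 for the inspectee (9<11, 14<16, 6<7); eliminate day 3.
Row day 3 is strictly dominated by row day 2 (14>6, 12>6, 9>4); eliminate day 3.
Row day 1 is strictly dominated by row day 2 (14>9, 12>6, 9>5); eliminate day 1.
Column day 1 is strictly dominated by day 2 for the inspectee (12<14); eliminate day 1.
Column day 2 is strictly dominated by day 4 for the inspectee (9<12); eliminate day 2.
Only (day 2, day 4) remains, with payoff 9.

9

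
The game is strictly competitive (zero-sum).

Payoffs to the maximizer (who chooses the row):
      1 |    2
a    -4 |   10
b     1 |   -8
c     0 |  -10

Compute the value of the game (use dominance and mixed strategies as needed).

-22/23

Row c is strictly dominated by row b, so the maximizer never plays it.
The remaining 2×2 game on (a, b) × (1, 2) has no saddle point. Let the maximizer play a with probability p; indifference gives −4p + (1−p) = 10p − 8(1−p), so p = 9/23.
Similarly the minimizer's optimal q on 1 is 18/23, and the value is -4·(18/23) + (10)·(5/23) = -22/23.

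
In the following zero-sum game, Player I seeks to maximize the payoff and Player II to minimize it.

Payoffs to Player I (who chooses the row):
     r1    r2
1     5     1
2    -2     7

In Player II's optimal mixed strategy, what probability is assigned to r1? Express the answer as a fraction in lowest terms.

Row minima are 1 and -2, so Player I's maximin is 1; column maxima are 5 and 7, so Player II's minimax is 5. These differ, so the equilibrium is in mixed strategies.
Let Player II play r1 with probability q. Player I is indifferent when 5q + (1−q) = −2q + 7(1−q), giving q = 6/13.

6/13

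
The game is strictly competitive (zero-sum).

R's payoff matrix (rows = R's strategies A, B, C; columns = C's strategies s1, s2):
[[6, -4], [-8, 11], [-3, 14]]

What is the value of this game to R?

8/3

Row B is strictly dominated by row C, so R never plays it.
The remaining 2×2 game on (A, C) × (s1, s2) has no saddle point. Let R play A with probability p; indifference gives 6p − 3(1−p) = −4p + 14(1−p), so p = 17/27.
Similarly C's optimal q on s1 is 2/3, and the value is 6·(2/3) + (-4)·(1/3) = 8/3.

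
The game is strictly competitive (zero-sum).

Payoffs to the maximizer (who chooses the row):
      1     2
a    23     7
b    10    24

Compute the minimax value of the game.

241/15

Row minima are 7 and 10, so the maximizer's maximin is 10; column maxima are 23 and 24, so the minimizer's minimax is 23. These differ, so the equilibrium is in mixed strategies.
Let the maximizer play a with probability p. The minimizer is indifferent when 23p + 10(1−p) = 7p + 24(1−p), giving p = 7/15.
Let the minimizer play 1 with probability q. The maximizer is indifferent when 23q + 7(1−q) = 10q + 24(1−q), giving q = 17/30.
The value is 23·(17/30) + (7)·(13/30) = 241/15.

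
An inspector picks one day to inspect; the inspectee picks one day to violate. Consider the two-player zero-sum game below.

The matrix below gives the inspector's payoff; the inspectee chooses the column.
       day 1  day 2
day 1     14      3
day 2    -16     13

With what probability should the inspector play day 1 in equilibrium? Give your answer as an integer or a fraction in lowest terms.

29/40

Row minima are 3 and -16, so the inspector's maximin is 3; column maxima are 14 and 13, so the inspectee's minimax is 13. These differ, so the equilibrium is in mixed strategies.
Let the inspector play day 1 with probability p. The inspectee is indifferent when 14p − 16(1−p) = 3p + 13(1−p), giving p = 29/40.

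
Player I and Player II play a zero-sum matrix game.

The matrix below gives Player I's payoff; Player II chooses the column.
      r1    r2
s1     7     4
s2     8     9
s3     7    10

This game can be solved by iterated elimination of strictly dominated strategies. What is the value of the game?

8

Row s1 is strictly dominated by row s2 (8>7, 9>4); eliminate s1.
Column r2 is strictly dominated by r1 for Player II (8<9, 7<10); eliminate r2.
Row s3 is strictly dominated by row s2 (8>7); eliminate s3.
Only (s2, r1) remains, with payoff 8.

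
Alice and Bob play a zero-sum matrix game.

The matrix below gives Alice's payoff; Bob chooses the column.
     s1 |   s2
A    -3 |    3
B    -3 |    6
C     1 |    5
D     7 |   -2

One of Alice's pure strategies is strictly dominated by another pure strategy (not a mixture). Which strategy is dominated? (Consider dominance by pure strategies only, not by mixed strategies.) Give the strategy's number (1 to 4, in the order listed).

1

Compare A with C: 1 > -3, 5 > 3.
So C strictly dominates A for Alice; A is strictly dominated.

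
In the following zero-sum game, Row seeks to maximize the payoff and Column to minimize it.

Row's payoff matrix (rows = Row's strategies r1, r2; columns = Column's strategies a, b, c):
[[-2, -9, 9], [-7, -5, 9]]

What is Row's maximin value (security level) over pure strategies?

The worst-case payoff for each row is r1: -9, r2: -7.
The best of these is -7.

-7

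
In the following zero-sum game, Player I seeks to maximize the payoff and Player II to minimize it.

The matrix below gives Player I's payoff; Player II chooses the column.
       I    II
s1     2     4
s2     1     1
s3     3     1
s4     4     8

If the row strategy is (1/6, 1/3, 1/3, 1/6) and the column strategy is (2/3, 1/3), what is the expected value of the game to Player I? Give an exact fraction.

22/9

Against (2/3, 1/3), each row's expected payoff is s1: 8/3; s2: 1; s3: 7/3; s4: 16/3.
Taking the (1/6, 1/3, 1/3, 1/6)-weighted average: (1/6)·(8/3) + (1/3)·(1) + (1/3)·(7/3) + (1/6)·(16/3) = 22/9.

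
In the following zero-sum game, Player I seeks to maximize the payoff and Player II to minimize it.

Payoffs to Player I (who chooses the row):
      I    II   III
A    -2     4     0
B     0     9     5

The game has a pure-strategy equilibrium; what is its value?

Row minima: -2, 0 → Player I's maximin is 0.
Column maxima: 0, 9, 5 → Player II's minimax is 0.
They coincide at (B, I), so the value is 0.

0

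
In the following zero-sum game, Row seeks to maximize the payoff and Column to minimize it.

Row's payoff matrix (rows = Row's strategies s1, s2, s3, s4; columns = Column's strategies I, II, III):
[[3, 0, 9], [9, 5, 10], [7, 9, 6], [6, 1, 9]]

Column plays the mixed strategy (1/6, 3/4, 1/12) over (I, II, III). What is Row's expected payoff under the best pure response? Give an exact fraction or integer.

s1: (3)·(1/6) + (0)·(3/4) + (9)·(1/12) = 5/4.
s2: (9)·(1/6) + (5)·(3/4) + (10)·(1/12) = 73/12.
s3: (7)·(1/6) + (9)·(3/4) + (6)·(1/12) = 101/12.
s4: (6)·(1/6) + (1)·(3/4) + (9)·(1/12) = 5/2.
The best pure response is s3 with expected payoff 101/12.

101/12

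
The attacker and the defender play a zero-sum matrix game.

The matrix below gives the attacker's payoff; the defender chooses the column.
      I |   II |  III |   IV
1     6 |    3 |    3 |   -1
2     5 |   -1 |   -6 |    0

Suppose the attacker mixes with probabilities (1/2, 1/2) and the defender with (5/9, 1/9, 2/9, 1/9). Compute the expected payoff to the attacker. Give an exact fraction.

25/9

Against (5/9, 1/9, 2/9, 1/9), each row's expected payoff is 1: 38/9; 2: 4/3.
Taking the (1/2, 1/2)-weighted average: (1/2)·(38/9) + (1/2)·(4/3) = 25/9.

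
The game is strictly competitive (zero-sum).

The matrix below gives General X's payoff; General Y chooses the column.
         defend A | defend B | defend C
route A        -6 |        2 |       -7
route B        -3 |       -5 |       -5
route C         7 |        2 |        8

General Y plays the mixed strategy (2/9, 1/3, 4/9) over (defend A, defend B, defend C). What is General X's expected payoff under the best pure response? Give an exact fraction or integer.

route A: (-6)·(2/9) + (2)·(1/3) + (-7)·(4/9) = -34/9.
route B: (-3)·(2/9) + (-5)·(1/3) + (-5)·(4/9) = -41/9.
route C: (7)·(2/9) + (2)·(1/3) + (8)·(4/9) = 52/9.
The best pure response is route C with expected payoff 52/9.

52/9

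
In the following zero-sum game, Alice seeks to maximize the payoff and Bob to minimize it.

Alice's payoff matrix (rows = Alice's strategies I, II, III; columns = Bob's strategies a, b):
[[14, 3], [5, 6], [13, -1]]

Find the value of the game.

Row III is strictly dominated by row I, so Alice never plays it.
The remaining 2×2 game on (I, II) × (a, b) has no saddle point. Let Alice play I with probability p; indifference gives 14p + 5(1−p) = 3p + 6(1−p), so p = 1/12.
Similarly Bob's optimal q on a is 1/4, and the value is 14·(1/4) + (3)·(3/4) = 23/4.

23/4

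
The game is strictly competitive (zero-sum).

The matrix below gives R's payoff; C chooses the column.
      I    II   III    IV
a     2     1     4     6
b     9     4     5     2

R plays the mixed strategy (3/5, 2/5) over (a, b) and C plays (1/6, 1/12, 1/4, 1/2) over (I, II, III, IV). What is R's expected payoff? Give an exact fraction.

257/60

Against (1/6, 1/12, 1/4, 1/2), each row's expected payoff is a: 53/12; b: 49/12.
Taking the (3/5, 2/5)-weighted average: (3/5)·(53/12) + (2/5)·(49/12) = 257/60.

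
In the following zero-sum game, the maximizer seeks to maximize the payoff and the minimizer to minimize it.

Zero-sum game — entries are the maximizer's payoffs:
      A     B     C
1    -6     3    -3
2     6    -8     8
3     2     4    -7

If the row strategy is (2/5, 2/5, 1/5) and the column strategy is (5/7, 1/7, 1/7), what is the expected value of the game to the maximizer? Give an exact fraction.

1/5

Against (5/7, 1/7, 1/7), each row's expected payoff is 1: -30/7; 2: 30/7; 3: 1.
Taking the (2/5, 2/5, 1/5)-weighted average: (2/5)·(-30/7) + (2/5)·(30/7) + (1/5)·(1) = 1/5.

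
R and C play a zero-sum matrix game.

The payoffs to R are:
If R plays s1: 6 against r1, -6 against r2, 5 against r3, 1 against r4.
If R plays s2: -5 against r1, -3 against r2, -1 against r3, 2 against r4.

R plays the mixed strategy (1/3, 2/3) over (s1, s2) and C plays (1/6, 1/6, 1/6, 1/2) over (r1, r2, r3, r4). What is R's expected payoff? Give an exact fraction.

Against (1/6, 1/6, 1/6, 1/2), each row's expected payoff is s1: 4/3; s2: -1/2.
Taking the (1/3, 2/3)-weighted average: (1/3)·(4/3) + (2/3)·(-1/2) = 1/9.

1/9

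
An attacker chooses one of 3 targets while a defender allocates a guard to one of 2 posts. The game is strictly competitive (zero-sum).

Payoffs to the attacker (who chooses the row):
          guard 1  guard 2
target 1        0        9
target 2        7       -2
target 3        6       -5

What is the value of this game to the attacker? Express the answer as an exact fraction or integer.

7/2

Row target 3 is strictly dominated by row target 2, so the attacker never plays it.
The remaining 2×2 game on (target 1, target 2) × (guard 1, guard 2) has no saddle point. Let the attacker play target 1 with probability p; indifference gives 7(1−p) = 9p − 2(1−p), so p = 1/2.
Similarly the defender's optimal q on guard 1 is 11/18, and the value is 0·(11/18) + (9)·(7/18) = 7/2.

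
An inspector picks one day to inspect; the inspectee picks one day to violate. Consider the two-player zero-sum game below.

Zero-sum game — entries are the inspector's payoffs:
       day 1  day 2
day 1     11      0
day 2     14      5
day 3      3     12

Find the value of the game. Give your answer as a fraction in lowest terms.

17/2

Row day 1 is strictly dominated by row day 2, so the inspector never plays it.
The remaining 2×2 game on (day 2, day 3) × (day 1, day 2) has no saddle point. Let the inspector play day 2 with probability p; indifference gives 14p + 3(1−p) = 5p + 12(1−p), so p = 1/2.
Similarly the inspectee's optimal q on day 1 is 7/18, and the value is 14·(7/18) + (5)·(11/18) = 17/2.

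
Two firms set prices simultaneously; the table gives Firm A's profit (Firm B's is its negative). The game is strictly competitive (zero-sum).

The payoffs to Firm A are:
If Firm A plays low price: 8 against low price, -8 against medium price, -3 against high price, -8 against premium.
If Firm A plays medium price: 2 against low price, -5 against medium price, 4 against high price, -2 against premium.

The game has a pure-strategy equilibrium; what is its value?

-5

Row minima: -8, -5 → Firm A's maximin is -5.
Column maxima: 8, -5, 4, -2 → Firm B's minimax is -5.
They coincide at (medium price, medium price), so the value is -5.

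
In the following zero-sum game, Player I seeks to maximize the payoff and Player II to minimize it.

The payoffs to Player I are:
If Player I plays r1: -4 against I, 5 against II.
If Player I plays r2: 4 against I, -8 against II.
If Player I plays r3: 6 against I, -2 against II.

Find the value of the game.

22/17

Row r2 is strictly dominated by row r3, so Player I never plays it.
The remaining 2×2 game on (r1, r3) × (I, II) has no saddle point. Let Player I play r1 with probability p; indifference gives −4p + 6(1−p) = 5p − 2(1−p), so p = 8/17.
Similarly Player II's optimal q on I is 7/17, and the value is -4·(7/17) + (5)·(10/17) = 22/17.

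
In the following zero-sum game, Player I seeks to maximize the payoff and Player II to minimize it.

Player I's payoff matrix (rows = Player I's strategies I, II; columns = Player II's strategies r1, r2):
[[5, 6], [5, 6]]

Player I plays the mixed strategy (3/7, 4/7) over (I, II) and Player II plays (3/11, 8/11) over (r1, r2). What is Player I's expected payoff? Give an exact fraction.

63/11

Against (3/11, 8/11), each row's expected payoff is I: 63/11; II: 63/11.
Taking the (3/7, 4/7)-weighted average: (3/7)·(63/11) + (4/7)·(63/11) = 63/11.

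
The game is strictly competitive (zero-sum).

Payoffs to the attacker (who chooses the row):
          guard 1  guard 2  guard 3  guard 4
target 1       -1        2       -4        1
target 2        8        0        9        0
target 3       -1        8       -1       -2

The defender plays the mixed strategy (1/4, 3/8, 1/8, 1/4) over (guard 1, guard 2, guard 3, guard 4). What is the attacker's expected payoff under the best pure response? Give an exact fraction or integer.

target 1: (-1)·(1/4) + (2)·(3/8) + (-4)·(1/8) + (1)·(1/4) = 1/4.
target 2: (8)·(1/4) + (0)·(3/8) + (9)·(1/8) + (0)·(1/4) = 25/8.
target 3: (-1)·(1/4) + (8)·(3/8) + (-1)·(1/8) + (-2)·(1/4) = 17/8.
The best pure response is target 2 with expected payoff 25/8.

25/8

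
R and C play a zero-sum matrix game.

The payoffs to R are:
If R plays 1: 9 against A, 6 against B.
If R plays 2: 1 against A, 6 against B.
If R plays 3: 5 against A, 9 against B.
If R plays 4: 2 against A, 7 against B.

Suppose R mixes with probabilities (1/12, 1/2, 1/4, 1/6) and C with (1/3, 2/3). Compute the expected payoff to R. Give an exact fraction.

Against (1/3, 2/3), each row's expected payoff is 1: 7; 2: 13/3; 3: 23/3; 4: 16/3.
Taking the (1/12, 1/2, 1/4, 1/6)-weighted average: (1/12)·(7) + (1/2)·(13/3) + (1/4)·(23/3) + (1/6)·(16/3) = 50/9.

50/9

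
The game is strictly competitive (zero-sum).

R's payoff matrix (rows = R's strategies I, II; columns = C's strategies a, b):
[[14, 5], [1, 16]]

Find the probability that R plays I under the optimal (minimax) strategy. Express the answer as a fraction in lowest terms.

5/8

Row minima are 5 and 1, so R's maximin is 5; column maxima are 14 and 16, so C's minimax is 14. These differ, so the equilibrium is in mixed strategies.
Let R play I with probability p. C is indifferent when 14p + (1−p) = 5p + 16(1−p), giving p = 5/8.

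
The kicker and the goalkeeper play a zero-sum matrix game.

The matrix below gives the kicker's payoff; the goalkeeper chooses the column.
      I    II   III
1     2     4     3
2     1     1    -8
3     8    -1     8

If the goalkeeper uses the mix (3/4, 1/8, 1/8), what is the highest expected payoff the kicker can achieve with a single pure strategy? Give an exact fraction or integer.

55/8

1: (2)·(3/4) + (4)·(1/8) + (3)·(1/8) = 19/8.
2: (1)·(3/4) + (1)·(1/8) + (-8)·(1/8) = -1/8.
3: (8)·(3/4) + (-1)·(1/8) + (8)·(1/8) = 55/8.
The best pure response is 3 with expected payoff 55/8.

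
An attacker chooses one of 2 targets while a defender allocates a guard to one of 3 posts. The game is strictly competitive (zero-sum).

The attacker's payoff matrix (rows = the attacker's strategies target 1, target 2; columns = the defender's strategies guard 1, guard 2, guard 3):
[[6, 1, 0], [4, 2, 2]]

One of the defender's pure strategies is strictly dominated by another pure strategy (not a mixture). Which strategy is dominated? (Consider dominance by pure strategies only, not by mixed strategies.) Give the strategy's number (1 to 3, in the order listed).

1

The defender prefers columns that give the attacker less. Compare guard 1 with guard 2: 1 < 6, 2 < 4.
So guard 2 strictly dominates guard 1 for the defender; guard 1 is strictly dominated.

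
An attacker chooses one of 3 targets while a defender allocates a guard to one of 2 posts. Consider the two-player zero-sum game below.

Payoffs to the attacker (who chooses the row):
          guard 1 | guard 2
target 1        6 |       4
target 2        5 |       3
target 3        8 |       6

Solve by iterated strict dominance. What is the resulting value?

6

Column guard 1 is strictly dominated by guard 2 for the defender (4<6, 3<5, 6<8); eliminate guard 1.
Row target 2 is strictly dominated by row target 1 (4>3); eliminate target 2.
Row target 1 is strictly dominated by row target 3 (6>4); eliminate target 1.
Only (target 3, guard 2) remains, with payoff 6.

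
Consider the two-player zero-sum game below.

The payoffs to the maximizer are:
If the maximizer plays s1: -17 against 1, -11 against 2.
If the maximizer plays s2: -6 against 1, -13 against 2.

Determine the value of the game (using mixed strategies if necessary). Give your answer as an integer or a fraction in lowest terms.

-155/13

Row minima are -17 and -13, so the maximizer's maximin is -13; column maxima are -6 and -11, so the minimizer's minimax is -11. These differ, so the equilibrium is in mixed strategies.
Let the maximizer play s1 with probability p. The minimizer is indifferent when −17p − 6(1−p) = −11p − 13(1−p), giving p = 7/13.
Let the minimizer play 1 with probability q. The maximizer is indifferent when −17q − 11(1−q) = −6q − 13(1−q), giving q = 2/13.
The value is -17·(2/13) + (-11)·(11/13) = -155/13.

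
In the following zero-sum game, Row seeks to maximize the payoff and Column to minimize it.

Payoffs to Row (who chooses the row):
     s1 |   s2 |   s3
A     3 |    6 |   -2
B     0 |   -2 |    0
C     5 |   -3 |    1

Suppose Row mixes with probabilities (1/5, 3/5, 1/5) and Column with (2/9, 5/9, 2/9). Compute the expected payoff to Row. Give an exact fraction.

Against (2/9, 5/9, 2/9), each row's expected payoff is A: 32/9; B: -10/9; C: -1/3.
Taking the (1/5, 3/5, 1/5)-weighted average: (1/5)·(32/9) + (3/5)·(-10/9) + (1/5)·(-1/3) = -1/45.

-1/45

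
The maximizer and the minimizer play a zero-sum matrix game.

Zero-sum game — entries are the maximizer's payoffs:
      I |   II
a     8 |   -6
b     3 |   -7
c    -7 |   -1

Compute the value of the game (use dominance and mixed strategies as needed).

Row b is strictly dominated by row a, so the maximizer never plays it.
The remaining 2×2 game on (a, c) × (I, II) has no saddle point. Let the maximizer play a with probability p; indifference gives 8p − 7(1−p) = −6p − (1−p), so p = 3/10.
Similarly the minimizer's optimal q on I is 1/4, and the value is 8·(1/4) + (-6)·(3/4) = -5/2.

-5/2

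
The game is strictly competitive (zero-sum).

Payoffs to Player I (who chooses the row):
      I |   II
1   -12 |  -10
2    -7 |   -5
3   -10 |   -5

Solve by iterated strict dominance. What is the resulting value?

-7

Column II is strictly dominated by I for Player II (-12<-10, -7<-5, -10<-5); eliminate II.
Row 3 is strictly dominated by row 2 (-7>-10); eliminate 3.
Row 1 is strictly dominated by row 2 (-7>-12); eliminate 1.
Only (2, I) remains, with payoff -7.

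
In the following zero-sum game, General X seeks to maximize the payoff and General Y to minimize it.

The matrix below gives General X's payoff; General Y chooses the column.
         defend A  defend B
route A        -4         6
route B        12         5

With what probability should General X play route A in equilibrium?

Row minima are -4 and 5, so General X's maximin is 5; column maxima are 12 and 6, so General Y's minimax is 6. These differ, so the equilibrium is in mixed strategies.
Let General X play route A with probability p. General Y is indifferent when −4p + 12(1−p) = 6p + 5(1−p), giving p = 7/17.

7/17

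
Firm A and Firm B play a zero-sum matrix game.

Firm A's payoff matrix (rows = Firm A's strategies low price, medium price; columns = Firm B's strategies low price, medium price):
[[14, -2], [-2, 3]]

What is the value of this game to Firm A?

38/21

Row minima are -2 and -2, so Firm A's maximin is -2; column maxima are 14 and 3, so Firm B's minimax is 3. These differ, so the equilibrium is in mixed strategies.
Let Firm A play low price with probability p. Firm B is indifferent when 14p − 2(1−p) = −2p + 3(1−p), giving p = 5/21.
Let Firm B play low price with probability q. Firm A is indifferent when 14q − 2(1−q) = −2q + 3(1−q), giving q = 5/21.
The value is 14·(5/21) + (-2)·(16/21) = 38/21.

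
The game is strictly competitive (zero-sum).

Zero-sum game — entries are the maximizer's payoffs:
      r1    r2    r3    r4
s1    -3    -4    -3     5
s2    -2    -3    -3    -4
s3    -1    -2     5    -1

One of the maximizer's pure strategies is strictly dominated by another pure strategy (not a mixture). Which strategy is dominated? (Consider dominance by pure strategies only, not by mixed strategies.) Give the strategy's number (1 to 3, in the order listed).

Compare s2 with s3: -1 > -2, -2 > -3, 5 > -3, -1 > -4.
So s3 strictly dominates s2 for the maximizer; s2 is strictly dominated.

2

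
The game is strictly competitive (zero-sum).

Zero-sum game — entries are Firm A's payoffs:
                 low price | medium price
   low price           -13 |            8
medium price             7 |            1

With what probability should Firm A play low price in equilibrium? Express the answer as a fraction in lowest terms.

Row minima are -13 and 1, so Firm A's maximin is 1; column maxima are 7 and 8, so Firm B's minimax is 7. These differ, so the equilibrium is in mixed strategies.
Let Firm A play low price with probability p. Firm B is indifferent when −13p + 7(1−p) = 8p + (1−p), giving p = 2/9.

2/9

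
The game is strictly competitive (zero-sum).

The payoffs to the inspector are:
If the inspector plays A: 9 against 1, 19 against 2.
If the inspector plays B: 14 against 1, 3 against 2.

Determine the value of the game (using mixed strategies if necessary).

Row minima are 9 and 3, so the inspector's maximin is 9; column maxima are 14 and 19, so the inspectee's minimax is 14. These differ, so the equilibrium is in mixed strategies.
Let the inspector play A with probability p. The inspectee is indifferent when 9p + 14(1−p) = 19p + 3(1−p), giving p = 11/21.
Let the inspectee play 1 with probability q. The inspector is indifferent when 9q + 19(1−q) = 14q + 3(1−q), giving q = 16/21.
The value is 9·(16/21) + (19)·(5/21) = 239/21.

239/21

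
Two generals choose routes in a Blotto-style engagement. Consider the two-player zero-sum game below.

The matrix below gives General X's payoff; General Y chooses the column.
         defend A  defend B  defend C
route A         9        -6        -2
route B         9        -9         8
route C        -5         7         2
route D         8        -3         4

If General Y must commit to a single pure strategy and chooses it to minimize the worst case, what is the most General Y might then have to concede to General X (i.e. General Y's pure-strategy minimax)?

The worst case (largest entry) in each column is defend A: 9, defend B: 7, defend C: 8.
The best (smallest) of these is 7.

7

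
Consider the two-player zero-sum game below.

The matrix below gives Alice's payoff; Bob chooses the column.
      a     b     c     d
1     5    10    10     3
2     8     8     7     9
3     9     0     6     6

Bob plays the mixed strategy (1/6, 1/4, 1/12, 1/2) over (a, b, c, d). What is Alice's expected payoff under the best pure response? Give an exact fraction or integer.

101/12

1: (5)·(1/6) + (10)·(1/4) + (10)·(1/12) + (3)·(1/2) = 17/3.
2: (8)·(1/6) + (8)·(1/4) + (7)·(1/12) + (9)·(1/2) = 101/12.
3: (9)·(1/6) + (0)·(1/4) + (6)·(1/12) + (6)·(1/2) = 5.
The best pure response is 2 with expected payoff 101/12.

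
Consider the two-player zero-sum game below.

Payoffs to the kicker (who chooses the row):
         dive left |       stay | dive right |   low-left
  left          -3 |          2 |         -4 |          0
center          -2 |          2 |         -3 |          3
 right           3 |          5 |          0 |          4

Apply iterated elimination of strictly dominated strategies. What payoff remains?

0

Column low-left is strictly dominated by dive left for the goalkeeper (-3<0, -2<3, 3<4); eliminate low-left.
Column dive left is strictly dominated by dive right for the goalkeeper (-4<-3, -3<-2, 0<3); eliminate dive left.
Row center is strictly dominated by row right (5>2, 0>-3); eliminate center.
Row left is strictly dominated by row right (5>2, 0>-4); eliminate left.
Column stay is strictly dominated by dive right for the goalkeeper (0<5); eliminate stay.
Only (right, dive right) remains, with payoff 0.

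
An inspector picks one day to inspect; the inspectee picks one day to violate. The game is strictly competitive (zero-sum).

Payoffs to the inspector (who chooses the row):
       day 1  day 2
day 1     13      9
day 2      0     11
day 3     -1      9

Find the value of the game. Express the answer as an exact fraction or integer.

143/15

Row day 3 is strictly dominated by row day 2, so the inspector never plays it.
The remaining 2×2 game on (day 1, day 2) × (day 1, day 2) has no saddle point. Let the inspector play day 1 with probability p; indifference gives 13p = 9p + 11(1−p), so p = 11/15.
Similarly the inspectee's optimal q on day 1 is 2/15, and the value is 13·(2/15) + (9)·(13/15) = 143/15.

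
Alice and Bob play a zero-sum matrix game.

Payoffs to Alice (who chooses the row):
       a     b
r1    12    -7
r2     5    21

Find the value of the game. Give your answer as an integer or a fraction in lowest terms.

Row minima are -7 and 5, so Alice's maximin is 5; column maxima are 12 and 21, so Bob's minimax is 12. These differ, so the equilibrium is in mixed strategies.
Let Alice play r1 with probability p. Bob is indifferent when 12p + 5(1−p) = −7p + 21(1−p), giving p = 16/35.
Let Bob play a with probability q. Alice is indifferent when 12q − 7(1−q) = 5q + 21(1−q), giving q = 4/5.
The value is 12·(4/5) + (-7)·(1/5) = 41/5.

41/5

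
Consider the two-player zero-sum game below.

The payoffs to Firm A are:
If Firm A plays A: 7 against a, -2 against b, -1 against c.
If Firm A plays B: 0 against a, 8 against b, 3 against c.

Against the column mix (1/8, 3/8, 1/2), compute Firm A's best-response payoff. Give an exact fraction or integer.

9/2

A: (7)·(1/8) + (-2)·(3/8) + (-1)·(1/2) = -3/8.
B: (0)·(1/8) + (8)·(3/8) + (3)·(1/2) = 9/2.
The best pure response is B with expected payoff 9/2.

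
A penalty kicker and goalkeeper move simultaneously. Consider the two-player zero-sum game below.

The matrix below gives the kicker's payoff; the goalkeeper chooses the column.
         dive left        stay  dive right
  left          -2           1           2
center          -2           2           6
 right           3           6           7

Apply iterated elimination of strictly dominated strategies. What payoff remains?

Row center is strictly dominated by row right (3>-2, 6>2, 7>6); eliminate center.
Column stay is strictly dominated by dive left for the goalkeeper (-2<1, 3<6); eliminate stay.
Column dive right is strictly dominated by dive left for the goalkeeper (-2<2, 3<7); eliminate dive right.
Row left is strictly dominated by row right (3>-2); eliminate left.
Only (right, dive left) remains, with payoff 3.

3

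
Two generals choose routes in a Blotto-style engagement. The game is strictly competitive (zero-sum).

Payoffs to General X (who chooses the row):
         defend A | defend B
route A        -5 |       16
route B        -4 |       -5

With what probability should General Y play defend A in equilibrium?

21/22

Row minima are -5 and -5, so General X's maximin is -5; column maxima are -4 and 16, so General Y's minimax is -4. These differ, so the equilibrium is in mixed strategies.
Let General Y play defend A with probability q. General X is indifferent when −5q + 16(1−q) = −4q − 5(1−q), giving q = 21/22.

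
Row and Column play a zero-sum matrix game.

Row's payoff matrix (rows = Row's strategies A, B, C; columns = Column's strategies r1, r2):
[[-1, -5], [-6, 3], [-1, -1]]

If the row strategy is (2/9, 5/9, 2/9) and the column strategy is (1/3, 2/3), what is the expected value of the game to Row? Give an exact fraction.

Against (1/3, 2/3), each row's expected payoff is A: -11/3; B: 0; C: -1.
Taking the (2/9, 5/9, 2/9)-weighted average: (2/9)·(-11/3) + (5/9)·(0) + (2/9)·(-1) = -28/27.

-28/27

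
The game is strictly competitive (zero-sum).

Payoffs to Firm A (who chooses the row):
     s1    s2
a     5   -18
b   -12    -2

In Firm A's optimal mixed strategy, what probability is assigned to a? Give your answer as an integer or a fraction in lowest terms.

Row minima are -18 and -12, so Firm A's maximin is -12; column maxima are 5 and -2, so Firm B's minimax is -2. These differ, so the equilibrium is in mixed strategies.
Let Firm A play a with probability p. Firm B is indifferent when 5p − 12(1−p) = −18p − 2(1−p), giving p = 10/33.

10/33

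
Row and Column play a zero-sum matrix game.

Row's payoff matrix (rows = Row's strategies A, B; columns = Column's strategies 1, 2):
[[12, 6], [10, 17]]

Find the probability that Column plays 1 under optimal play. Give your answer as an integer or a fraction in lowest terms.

11/13

Row minima are 6 and 10, so Row's maximin is 10; column maxima are 12 and 17, so Column's minimax is 12. These differ, so the equilibrium is in mixed strategies.
Let Column play 1 with probability q. Row is indifferent when 12q + 6(1−q) = 10q + 17(1−q), giving q = 11/13.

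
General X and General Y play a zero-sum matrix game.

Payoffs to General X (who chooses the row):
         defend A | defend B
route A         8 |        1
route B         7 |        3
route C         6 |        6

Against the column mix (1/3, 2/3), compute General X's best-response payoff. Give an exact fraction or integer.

route A: (8)·(1/3) + (1)·(2/3) = 10/3.
route B: (7)·(1/3) + (3)·(2/3) = 13/3.
route C: (6)·(1/3) + (6)·(2/3) = 6.
The best pure response is route C with expected payoff 6.

6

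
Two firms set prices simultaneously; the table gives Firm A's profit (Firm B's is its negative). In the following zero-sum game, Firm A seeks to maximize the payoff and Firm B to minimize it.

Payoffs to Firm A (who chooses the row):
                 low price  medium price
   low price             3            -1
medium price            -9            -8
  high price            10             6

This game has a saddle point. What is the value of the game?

Row minima: -1, -9, 6 → Firm A's maximin is 6.
Column maxima: 10, 6 → Firm B's minimax is 6.
They coincide at (high price, medium price), so the value is 6.

6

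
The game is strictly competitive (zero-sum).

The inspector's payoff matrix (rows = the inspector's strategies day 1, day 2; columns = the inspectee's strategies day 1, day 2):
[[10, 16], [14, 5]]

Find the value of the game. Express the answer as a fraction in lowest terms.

58/5

Row minima are 10 and 5, so the inspector's maximin is 10; column maxima are 14 and 16, so the inspectee's minimax is 14. These differ, so the equilibrium is in mixed strategies.
Let the inspector play day 1 with probability p. The inspectee is indifferent when 10p + 14(1−p) = 16p + 5(1−p), giving p = 3/5.
Let the inspectee play day 1 with probability q. The inspector is indifferent when 10q + 16(1−q) = 14q + 5(1−q), giving q = 11/15.
The value is 10·(11/15) + (16)·(4/15) = 58/5.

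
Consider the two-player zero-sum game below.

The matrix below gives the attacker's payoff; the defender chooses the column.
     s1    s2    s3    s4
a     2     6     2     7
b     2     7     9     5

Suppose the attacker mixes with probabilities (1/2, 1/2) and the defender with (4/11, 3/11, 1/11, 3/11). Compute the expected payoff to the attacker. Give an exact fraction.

51/11

Against (4/11, 3/11, 1/11, 3/11), each row's expected payoff is a: 49/11; b: 53/11.
Taking the (1/2, 1/2)-weighted average: (1/2)·(49/11) + (1/2)·(53/11) = 51/11.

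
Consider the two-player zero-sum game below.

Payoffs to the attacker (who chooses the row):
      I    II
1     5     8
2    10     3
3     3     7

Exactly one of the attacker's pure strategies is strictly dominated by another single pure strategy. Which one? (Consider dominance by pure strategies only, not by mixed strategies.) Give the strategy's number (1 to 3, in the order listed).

3

Compare 3 with 1: 5 > 3, 8 > 7.
So 1 strictly dominates 3 for the attacker; 3 is strictly dominated.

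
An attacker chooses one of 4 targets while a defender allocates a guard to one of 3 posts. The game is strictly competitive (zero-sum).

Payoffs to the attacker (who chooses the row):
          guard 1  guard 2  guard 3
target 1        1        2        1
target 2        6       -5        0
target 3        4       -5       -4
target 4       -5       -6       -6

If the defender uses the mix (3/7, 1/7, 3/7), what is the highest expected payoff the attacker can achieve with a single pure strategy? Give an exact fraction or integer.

target 1: (1)·(3/7) + (2)·(1/7) + (1)·(3/7) = 8/7.
target 2: (6)·(3/7) + (-5)·(1/7) + (0)·(3/7) = 13/7.
target 3: (4)·(3/7) + (-5)·(1/7) + (-4)·(3/7) = -5/7.
target 4: (-5)·(3/7) + (-6)·(1/7) + (-6)·(3/7) = -39/7.
The best pure response is target 2 with expected payoff 13/7.

13/7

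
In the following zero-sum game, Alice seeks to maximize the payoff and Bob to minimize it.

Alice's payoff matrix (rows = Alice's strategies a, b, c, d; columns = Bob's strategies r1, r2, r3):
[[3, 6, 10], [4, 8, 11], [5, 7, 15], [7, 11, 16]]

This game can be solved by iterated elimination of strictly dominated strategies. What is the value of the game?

Column r3 is strictly dominated by r1 for Bob (3<10, 4<11, 5<15, 7<16); eliminate r3.
Column r2 is strictly dominated by r1 for Bob (3<6, 4<8, 5<7, 7<11); eliminate r2.
Row a is strictly dominated by row b (4>3); eliminate a.
Row b is strictly dominated by row c (5>4); eliminate b.
Row c is strictly dominated by row d (7>5); eliminate c.
Only (d, r1) remains, with payoff 7.

7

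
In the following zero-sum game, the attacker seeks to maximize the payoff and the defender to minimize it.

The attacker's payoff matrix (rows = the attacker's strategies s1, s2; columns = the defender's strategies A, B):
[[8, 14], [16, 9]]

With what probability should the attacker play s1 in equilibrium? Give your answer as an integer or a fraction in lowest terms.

Row minima are 8 and 9, so the attacker's maximin is 9; column maxima are 16 and 14, so the defender's minimax is 14. These differ, so the equilibrium is in mixed strategies.
Let the attacker play s1 with probability p. The defender is indifferent when 8p + 16(1−p) = 14p + 9(1−p), giving p = 7/13.

7/13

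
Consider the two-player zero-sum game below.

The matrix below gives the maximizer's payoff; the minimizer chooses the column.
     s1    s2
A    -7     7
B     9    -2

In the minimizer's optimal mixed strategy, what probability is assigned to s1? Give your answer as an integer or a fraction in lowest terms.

9/25

Row minima are -7 and -2, so the maximizer's maximin is -2; column maxima are 9 and 7, so the minimizer's minimax is 7. These differ, so the equilibrium is in mixed strategies.
Let the minimizer play s1 with probability q. The maximizer is indifferent when −7q + 7(1−q) = 9q − 2(1−q), giving q = 9/25.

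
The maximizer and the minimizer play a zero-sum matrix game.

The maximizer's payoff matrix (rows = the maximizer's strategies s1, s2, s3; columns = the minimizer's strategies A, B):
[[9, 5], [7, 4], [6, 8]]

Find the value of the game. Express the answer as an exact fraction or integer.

Row s2 is strictly dominated by row s1, so the maximizer never plays it.
The remaining 2×2 game on (s1, s3) × (A, B) has no saddle point. Let the maximizer play s1 with probability p; indifference gives 9p + 6(1−p) = 5p + 8(1−p), so p = 1/3.
Similarly the minimizer's optimal q on A is 1/2, and the value is 9·(1/2) + (5)·(1/2) = 7.

7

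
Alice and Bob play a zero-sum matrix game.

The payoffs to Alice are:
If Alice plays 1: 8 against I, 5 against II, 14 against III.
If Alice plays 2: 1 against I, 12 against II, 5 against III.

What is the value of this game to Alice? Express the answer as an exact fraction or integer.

Column III is strictly dominated by I for Bob (it gives Alice more in every row).
The remaining 2×2 game on (1, 2) × (I, II) has no saddle point. Let Alice play 1 with probability p; indifference gives 8p + (1−p) = 5p + 12(1−p), so p = 11/14.
Similarly Bob's optimal q on I is 1/2, and the value is 8·(1/2) + (5)·(1/2) = 13/2.

13/2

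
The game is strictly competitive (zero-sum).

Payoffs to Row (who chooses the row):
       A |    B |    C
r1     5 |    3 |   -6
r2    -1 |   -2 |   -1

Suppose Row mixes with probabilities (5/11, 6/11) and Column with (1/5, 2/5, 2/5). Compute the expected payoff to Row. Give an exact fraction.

Against (1/5, 2/5, 2/5), each row's expected payoff is r1: -1/5; r2: -7/5.
Taking the (5/11, 6/11)-weighted average: (5/11)·(-1/5) + (6/11)·(-7/5) = -47/55.

-47/55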